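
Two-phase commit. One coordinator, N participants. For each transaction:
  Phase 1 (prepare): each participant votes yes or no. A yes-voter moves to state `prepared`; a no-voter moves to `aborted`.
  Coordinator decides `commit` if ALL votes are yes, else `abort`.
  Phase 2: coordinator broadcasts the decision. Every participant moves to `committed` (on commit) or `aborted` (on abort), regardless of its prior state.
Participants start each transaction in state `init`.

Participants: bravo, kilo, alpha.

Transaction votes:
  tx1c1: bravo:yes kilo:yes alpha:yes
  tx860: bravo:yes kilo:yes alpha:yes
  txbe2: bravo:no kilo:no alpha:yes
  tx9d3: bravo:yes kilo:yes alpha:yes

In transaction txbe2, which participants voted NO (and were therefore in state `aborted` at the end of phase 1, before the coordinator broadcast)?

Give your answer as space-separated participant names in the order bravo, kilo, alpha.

Answer: bravo kilo

Derivation:
Txn txbe2 phase 1: bravo no -> aborted; kilo no -> aborted; alpha yes -> prepared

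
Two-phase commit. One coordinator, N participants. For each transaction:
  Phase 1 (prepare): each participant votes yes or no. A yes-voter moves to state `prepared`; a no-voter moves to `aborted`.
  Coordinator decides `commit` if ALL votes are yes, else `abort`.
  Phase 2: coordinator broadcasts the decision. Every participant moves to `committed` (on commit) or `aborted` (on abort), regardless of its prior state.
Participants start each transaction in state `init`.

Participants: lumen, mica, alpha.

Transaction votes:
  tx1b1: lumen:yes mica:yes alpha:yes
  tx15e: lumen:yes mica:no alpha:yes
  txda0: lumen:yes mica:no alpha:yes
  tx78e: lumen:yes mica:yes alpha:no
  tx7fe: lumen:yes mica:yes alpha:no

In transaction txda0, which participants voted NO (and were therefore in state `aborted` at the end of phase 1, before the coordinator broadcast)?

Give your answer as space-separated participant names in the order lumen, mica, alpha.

Answer: mica

Derivation:
Txn txda0 phase 1: lumen yes -> prepared; mica no -> aborted; alpha yes -> prepared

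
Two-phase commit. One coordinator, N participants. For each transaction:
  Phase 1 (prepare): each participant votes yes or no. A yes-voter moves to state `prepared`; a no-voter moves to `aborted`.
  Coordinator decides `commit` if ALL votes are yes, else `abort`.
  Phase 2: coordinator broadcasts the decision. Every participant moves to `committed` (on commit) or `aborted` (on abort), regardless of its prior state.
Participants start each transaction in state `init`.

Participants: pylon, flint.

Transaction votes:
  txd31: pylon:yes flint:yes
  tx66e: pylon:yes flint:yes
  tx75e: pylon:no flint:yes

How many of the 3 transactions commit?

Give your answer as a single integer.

txd31: all yes -> commit (commits=1)
tx66e: all yes -> commit (commits=2)
tx75e: no from pylon -> abort (commits=2)

Answer: 2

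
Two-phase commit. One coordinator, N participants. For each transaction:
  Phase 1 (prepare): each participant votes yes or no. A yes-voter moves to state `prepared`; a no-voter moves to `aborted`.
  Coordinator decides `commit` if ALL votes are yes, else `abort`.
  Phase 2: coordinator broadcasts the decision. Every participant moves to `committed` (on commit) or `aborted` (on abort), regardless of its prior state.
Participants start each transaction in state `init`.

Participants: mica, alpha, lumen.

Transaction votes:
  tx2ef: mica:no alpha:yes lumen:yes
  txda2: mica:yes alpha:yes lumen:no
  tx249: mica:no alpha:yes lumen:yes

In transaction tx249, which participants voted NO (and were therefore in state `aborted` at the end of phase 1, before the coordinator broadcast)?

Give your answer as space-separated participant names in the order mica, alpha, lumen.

Txn tx249 phase 1: mica no -> aborted; alpha yes -> prepared; lumen yes -> prepared

Answer: mica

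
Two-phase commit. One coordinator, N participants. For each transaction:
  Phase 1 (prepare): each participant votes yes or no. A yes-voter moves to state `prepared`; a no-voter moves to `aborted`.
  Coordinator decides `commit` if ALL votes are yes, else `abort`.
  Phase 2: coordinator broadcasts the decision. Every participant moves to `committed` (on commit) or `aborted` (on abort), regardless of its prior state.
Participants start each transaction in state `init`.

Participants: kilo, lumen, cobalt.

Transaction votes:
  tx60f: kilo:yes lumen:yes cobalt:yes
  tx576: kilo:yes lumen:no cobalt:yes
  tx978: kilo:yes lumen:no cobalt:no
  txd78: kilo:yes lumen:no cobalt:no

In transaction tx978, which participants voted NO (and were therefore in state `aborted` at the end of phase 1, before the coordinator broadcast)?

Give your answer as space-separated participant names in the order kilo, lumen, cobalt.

Answer: lumen cobalt

Derivation:
Txn tx978 phase 1: kilo yes -> prepared; lumen no -> aborted; cobalt no -> aborted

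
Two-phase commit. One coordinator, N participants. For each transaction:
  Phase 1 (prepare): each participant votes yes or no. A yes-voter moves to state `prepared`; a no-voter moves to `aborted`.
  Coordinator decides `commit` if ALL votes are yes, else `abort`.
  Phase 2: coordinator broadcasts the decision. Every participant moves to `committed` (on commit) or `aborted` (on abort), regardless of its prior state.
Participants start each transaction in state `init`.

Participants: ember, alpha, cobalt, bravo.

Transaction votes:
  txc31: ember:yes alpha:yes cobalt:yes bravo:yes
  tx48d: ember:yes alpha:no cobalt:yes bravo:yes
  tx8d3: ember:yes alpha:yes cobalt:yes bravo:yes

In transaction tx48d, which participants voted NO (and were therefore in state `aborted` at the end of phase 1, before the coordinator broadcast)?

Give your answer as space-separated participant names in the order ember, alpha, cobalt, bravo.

Answer: alpha

Derivation:
Txn tx48d phase 1: ember yes -> prepared; alpha no -> aborted; cobalt yes -> prepared; bravo yes -> prepared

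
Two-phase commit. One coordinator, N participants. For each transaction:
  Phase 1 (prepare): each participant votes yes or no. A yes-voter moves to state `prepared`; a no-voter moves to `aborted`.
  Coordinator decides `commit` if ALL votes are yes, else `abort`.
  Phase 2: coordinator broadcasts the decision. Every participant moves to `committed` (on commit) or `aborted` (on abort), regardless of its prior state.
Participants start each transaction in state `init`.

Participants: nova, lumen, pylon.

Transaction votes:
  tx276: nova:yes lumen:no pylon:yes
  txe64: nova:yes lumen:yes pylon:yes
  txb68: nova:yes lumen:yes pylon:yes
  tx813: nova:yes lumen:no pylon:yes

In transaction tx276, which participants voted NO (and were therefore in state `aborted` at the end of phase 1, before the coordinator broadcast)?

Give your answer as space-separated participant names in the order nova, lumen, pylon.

Txn tx276 phase 1: nova yes -> prepared; lumen no -> aborted; pylon yes -> prepared

Answer: lumen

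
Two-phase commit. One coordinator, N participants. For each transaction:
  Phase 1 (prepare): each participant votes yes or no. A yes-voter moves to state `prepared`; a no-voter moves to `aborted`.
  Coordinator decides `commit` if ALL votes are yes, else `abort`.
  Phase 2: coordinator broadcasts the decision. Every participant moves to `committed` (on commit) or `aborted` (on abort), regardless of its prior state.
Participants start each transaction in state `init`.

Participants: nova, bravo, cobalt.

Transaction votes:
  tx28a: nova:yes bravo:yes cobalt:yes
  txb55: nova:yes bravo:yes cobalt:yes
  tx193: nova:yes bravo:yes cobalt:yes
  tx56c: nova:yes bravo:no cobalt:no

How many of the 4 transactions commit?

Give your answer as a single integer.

Answer: 3

Derivation:
tx28a: all yes -> commit (commits=1)
txb55: all yes -> commit (commits=2)
tx193: all yes -> commit (commits=3)
tx56c: no from bravo, cobalt -> abort (commits=3)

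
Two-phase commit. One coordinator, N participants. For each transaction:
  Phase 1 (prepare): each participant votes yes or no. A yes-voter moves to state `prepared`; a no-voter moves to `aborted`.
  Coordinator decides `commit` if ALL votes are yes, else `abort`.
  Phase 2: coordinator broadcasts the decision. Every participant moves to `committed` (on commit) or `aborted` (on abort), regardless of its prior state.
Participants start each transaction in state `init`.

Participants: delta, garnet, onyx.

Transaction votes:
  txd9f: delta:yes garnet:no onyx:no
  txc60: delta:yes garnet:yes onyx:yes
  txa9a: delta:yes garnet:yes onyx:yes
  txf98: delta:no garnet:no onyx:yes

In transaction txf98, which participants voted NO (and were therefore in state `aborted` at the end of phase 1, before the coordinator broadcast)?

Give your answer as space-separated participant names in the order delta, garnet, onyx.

Txn txf98 phase 1: delta no -> aborted; garnet no -> aborted; onyx yes -> prepared

Answer: delta garnet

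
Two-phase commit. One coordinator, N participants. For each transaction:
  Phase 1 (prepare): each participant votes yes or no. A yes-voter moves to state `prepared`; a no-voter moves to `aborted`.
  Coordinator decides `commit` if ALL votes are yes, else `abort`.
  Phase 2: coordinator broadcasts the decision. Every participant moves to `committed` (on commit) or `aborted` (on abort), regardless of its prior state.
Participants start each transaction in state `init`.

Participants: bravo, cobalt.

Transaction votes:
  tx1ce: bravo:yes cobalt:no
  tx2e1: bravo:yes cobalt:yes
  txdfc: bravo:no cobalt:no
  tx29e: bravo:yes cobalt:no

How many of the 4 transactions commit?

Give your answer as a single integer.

tx1ce: no from cobalt -> abort (commits=0)
tx2e1: all yes -> commit (commits=1)
txdfc: no from bravo, cobalt -> abort (commits=1)
tx29e: no from cobalt -> abort (commits=1)

Answer: 1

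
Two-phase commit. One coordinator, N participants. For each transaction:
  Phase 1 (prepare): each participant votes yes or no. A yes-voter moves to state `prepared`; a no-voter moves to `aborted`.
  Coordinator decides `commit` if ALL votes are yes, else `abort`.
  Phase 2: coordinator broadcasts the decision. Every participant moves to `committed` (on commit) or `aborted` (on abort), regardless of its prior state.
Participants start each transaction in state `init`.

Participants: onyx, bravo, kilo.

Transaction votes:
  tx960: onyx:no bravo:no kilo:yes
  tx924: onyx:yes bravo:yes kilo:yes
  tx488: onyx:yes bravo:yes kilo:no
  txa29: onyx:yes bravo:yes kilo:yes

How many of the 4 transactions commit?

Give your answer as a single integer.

tx960: no from onyx, bravo -> abort (commits=0)
tx924: all yes -> commit (commits=1)
tx488: no from kilo -> abort (commits=1)
txa29: all yes -> commit (commits=2)

Answer: 2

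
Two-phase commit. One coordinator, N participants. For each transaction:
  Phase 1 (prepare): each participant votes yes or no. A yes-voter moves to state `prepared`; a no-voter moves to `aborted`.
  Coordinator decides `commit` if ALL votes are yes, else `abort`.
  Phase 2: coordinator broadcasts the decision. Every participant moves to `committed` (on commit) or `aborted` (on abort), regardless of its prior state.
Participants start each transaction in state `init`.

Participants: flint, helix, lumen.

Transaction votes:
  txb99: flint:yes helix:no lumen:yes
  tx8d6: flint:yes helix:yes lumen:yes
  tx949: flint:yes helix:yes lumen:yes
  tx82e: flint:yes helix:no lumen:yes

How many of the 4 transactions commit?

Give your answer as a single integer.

Answer: 2

Derivation:
txb99: no from helix -> abort (commits=0)
tx8d6: all yes -> commit (commits=1)
tx949: all yes -> commit (commits=2)
tx82e: no from helix -> abort (commits=2)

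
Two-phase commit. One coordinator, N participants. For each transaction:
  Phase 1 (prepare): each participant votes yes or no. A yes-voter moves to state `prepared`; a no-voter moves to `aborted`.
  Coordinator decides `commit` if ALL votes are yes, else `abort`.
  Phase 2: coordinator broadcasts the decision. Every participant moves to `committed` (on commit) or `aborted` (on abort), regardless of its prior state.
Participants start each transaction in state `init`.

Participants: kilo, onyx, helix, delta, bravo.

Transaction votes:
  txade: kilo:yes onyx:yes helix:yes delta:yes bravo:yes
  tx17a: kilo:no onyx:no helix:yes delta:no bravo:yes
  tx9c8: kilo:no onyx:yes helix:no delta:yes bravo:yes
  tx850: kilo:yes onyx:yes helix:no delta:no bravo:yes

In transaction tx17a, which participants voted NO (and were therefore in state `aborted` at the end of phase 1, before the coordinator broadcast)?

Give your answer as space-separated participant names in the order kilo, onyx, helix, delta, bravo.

Answer: kilo onyx delta

Derivation:
Txn tx17a phase 1: kilo no -> aborted; onyx no -> aborted; helix yes -> prepared; delta no -> aborted; bravo yes -> prepared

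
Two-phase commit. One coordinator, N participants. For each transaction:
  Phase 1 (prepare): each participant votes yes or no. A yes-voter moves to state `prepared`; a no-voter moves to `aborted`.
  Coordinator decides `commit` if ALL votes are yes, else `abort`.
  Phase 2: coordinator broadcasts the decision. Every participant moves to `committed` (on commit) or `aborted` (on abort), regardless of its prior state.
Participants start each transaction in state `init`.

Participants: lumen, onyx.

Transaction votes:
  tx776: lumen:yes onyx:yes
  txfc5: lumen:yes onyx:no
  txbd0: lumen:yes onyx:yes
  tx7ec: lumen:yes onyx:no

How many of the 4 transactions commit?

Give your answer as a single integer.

Answer: 2

Derivation:
tx776: all yes -> commit (commits=1)
txfc5: no from onyx -> abort (commits=1)
txbd0: all yes -> commit (commits=2)
tx7ec: no from onyx -> abort (commits=2)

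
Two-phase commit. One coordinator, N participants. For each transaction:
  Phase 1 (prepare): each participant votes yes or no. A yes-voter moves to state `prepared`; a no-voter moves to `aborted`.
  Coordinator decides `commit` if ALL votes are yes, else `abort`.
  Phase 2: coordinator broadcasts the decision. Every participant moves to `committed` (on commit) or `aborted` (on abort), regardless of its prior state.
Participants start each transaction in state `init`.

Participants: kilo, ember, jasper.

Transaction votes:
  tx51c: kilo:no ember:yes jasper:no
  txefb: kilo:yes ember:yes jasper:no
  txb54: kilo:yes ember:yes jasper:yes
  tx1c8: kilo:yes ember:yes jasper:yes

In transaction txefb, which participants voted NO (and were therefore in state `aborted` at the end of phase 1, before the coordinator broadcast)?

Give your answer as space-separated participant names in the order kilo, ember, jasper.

Answer: jasper

Derivation:
Txn txefb phase 1: kilo yes -> prepared; ember yes -> prepared; jasper no -> aborted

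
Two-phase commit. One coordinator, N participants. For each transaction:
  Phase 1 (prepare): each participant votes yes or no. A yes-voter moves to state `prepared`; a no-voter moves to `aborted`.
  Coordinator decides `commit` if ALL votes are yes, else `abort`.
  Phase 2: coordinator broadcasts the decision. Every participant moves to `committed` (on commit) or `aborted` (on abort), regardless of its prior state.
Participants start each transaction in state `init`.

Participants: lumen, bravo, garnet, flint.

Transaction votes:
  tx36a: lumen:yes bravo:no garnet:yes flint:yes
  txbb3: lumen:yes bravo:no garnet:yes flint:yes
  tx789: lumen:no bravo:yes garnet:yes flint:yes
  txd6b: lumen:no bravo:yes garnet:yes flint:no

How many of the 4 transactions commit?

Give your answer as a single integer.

tx36a: no from bravo -> abort (commits=0)
txbb3: no from bravo -> abort (commits=0)
tx789: no from lumen -> abort (commits=0)
txd6b: no from lumen, flint -> abort (commits=0)

Answer: 0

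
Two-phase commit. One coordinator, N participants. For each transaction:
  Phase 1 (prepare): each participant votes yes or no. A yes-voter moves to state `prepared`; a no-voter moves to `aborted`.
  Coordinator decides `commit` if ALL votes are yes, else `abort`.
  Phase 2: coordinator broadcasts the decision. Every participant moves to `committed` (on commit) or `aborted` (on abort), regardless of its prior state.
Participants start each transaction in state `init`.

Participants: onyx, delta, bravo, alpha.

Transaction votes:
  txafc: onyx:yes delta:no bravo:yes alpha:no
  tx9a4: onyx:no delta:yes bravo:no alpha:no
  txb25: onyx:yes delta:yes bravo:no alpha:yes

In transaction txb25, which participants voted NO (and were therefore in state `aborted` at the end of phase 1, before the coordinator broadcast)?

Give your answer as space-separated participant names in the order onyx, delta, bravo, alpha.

Txn txb25 phase 1: onyx yes -> prepared; delta yes -> prepared; bravo no -> aborted; alpha yes -> prepared

Answer: bravo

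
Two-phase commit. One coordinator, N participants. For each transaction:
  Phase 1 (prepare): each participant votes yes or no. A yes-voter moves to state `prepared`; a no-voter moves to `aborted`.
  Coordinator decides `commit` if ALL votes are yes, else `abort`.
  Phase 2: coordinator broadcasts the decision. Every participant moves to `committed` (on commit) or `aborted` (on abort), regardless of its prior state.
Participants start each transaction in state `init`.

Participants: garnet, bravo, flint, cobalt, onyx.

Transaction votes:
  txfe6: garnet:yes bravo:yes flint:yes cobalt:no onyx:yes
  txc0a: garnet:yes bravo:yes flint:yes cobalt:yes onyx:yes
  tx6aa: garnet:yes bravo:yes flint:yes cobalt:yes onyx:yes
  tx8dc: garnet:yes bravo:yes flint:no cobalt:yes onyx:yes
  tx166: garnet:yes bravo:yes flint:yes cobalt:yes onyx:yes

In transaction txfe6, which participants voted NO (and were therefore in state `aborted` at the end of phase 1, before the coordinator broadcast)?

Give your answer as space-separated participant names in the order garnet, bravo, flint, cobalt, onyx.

Txn txfe6 phase 1: garnet yes -> prepared; bravo yes -> prepared; flint yes -> prepared; cobalt no -> aborted; onyx yes -> prepared

Answer: cobalt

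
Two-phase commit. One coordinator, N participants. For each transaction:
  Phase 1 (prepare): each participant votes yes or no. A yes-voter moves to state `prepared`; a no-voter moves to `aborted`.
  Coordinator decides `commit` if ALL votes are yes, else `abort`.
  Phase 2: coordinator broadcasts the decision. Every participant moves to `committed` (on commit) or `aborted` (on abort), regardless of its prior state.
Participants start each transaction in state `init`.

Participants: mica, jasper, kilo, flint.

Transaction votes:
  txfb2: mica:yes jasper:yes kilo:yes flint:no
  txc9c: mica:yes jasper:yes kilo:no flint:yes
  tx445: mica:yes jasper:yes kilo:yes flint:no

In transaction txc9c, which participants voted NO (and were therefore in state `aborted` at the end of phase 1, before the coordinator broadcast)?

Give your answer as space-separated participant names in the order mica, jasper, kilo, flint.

Txn txc9c phase 1: mica yes -> prepared; jasper yes -> prepared; kilo no -> aborted; flint yes -> prepared

Answer: kilo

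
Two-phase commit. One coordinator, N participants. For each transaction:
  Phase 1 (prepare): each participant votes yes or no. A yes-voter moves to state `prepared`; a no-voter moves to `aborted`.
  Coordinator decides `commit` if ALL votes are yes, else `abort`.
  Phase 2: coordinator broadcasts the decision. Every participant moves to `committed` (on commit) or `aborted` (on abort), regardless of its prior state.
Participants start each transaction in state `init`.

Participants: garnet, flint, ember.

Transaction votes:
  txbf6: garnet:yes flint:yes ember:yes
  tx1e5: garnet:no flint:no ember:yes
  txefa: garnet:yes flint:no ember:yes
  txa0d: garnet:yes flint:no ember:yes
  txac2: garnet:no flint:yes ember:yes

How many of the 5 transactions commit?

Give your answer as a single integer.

Answer: 1

Derivation:
txbf6: all yes -> commit (commits=1)
tx1e5: no from garnet, flint -> abort (commits=1)
txefa: no from flint -> abort (commits=1)
txa0d: no from flint -> abort (commits=1)
txac2: no from garnet -> abort (commits=1)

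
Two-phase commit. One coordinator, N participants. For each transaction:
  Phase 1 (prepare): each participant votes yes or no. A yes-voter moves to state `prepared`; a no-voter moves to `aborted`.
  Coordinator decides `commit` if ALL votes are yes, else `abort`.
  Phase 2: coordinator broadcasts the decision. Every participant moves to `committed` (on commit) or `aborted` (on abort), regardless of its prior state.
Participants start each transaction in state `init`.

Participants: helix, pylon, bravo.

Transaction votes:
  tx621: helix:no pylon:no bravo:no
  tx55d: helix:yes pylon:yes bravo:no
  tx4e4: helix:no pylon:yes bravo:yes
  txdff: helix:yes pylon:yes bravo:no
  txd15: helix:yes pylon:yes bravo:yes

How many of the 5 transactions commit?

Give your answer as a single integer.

tx621: no from helix, pylon, bravo -> abort (commits=0)
tx55d: no from bravo -> abort (commits=0)
tx4e4: no from helix -> abort (commits=0)
txdff: no from bravo -> abort (commits=0)
txd15: all yes -> commit (commits=1)

Answer: 1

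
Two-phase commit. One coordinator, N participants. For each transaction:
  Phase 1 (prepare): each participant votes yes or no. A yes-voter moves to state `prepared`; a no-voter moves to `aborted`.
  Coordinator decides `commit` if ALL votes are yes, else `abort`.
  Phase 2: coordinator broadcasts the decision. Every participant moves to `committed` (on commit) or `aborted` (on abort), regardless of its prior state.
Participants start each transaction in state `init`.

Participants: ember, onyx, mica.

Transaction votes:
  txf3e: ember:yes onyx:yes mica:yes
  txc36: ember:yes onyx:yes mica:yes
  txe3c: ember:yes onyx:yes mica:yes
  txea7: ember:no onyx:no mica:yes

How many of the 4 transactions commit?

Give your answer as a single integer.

Answer: 3

Derivation:
txf3e: all yes -> commit (commits=1)
txc36: all yes -> commit (commits=2)
txe3c: all yes -> commit (commits=3)
txea7: no from ember, onyx -> abort (commits=3)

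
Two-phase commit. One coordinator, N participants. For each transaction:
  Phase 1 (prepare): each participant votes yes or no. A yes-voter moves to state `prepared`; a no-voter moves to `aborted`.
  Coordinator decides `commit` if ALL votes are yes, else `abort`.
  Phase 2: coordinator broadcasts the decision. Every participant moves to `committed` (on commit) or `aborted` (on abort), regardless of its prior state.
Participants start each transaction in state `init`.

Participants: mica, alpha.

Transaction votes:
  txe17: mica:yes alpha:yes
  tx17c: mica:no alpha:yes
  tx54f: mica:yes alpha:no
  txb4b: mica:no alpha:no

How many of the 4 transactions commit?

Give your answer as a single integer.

txe17: all yes -> commit (commits=1)
tx17c: no from mica -> abort (commits=1)
tx54f: no from alpha -> abort (commits=1)
txb4b: no from mica, alpha -> abort (commits=1)

Answer: 1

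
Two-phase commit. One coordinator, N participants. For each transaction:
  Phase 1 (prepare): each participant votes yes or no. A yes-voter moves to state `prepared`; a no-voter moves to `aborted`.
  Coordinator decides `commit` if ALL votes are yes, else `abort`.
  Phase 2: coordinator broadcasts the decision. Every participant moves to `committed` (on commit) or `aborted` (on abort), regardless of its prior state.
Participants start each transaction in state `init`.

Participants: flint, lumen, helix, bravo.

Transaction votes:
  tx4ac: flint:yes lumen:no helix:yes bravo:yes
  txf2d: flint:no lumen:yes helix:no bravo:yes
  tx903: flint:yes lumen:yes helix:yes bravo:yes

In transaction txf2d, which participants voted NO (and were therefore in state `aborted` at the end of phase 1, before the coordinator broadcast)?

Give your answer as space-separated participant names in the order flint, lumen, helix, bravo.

Txn txf2d phase 1: flint no -> aborted; lumen yes -> prepared; helix no -> aborted; bravo yes -> prepared

Answer: flint helix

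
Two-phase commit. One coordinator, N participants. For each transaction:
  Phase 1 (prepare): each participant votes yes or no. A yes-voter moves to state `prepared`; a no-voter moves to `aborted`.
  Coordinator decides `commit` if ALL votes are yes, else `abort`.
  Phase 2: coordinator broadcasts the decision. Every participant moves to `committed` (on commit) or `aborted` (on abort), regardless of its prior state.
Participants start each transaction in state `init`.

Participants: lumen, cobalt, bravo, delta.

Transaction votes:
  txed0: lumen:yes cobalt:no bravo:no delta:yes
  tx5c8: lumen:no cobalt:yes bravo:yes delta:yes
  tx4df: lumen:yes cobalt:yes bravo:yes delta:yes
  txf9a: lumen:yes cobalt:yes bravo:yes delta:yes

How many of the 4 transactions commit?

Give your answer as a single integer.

txed0: no from cobalt, bravo -> abort (commits=0)
tx5c8: no from lumen -> abort (commits=0)
tx4df: all yes -> commit (commits=1)
txf9a: all yes -> commit (commits=2)

Answer: 2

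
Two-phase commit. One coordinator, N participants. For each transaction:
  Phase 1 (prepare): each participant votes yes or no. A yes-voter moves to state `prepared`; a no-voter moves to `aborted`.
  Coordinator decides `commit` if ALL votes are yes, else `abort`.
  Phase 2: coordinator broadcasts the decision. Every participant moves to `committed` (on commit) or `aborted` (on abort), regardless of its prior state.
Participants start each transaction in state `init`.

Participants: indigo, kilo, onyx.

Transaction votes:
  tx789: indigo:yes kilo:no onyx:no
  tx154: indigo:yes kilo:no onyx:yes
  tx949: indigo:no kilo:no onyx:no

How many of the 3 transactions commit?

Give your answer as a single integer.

tx789: no from kilo, onyx -> abort (commits=0)
tx154: no from kilo -> abort (commits=0)
tx949: no from indigo, kilo, onyx -> abort (commits=0)

Answer: 0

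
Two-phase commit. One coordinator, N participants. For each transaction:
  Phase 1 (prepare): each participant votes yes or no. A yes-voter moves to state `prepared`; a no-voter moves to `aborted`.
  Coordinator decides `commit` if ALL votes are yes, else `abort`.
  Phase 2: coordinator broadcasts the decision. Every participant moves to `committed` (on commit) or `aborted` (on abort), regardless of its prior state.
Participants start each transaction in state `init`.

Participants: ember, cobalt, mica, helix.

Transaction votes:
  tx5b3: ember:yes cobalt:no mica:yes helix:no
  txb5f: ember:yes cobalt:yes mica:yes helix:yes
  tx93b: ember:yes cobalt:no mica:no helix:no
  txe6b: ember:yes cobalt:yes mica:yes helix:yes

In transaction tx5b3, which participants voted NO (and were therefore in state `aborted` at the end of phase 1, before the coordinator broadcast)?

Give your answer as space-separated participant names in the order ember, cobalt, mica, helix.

Txn tx5b3 phase 1: ember yes -> prepared; cobalt no -> aborted; mica yes -> prepared; helix no -> aborted

Answer: cobalt helix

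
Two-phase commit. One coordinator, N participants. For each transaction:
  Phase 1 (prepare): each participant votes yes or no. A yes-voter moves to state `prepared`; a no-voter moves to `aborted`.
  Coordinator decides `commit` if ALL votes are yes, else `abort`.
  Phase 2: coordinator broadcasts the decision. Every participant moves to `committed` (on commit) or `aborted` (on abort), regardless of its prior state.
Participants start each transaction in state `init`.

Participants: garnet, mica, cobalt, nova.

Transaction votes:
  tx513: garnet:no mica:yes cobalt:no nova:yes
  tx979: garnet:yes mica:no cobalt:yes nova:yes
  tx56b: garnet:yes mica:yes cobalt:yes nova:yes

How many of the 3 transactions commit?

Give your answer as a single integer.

tx513: no from garnet, cobalt -> abort (commits=0)
tx979: no from mica -> abort (commits=0)
tx56b: all yes -> commit (commits=1)

Answer: 1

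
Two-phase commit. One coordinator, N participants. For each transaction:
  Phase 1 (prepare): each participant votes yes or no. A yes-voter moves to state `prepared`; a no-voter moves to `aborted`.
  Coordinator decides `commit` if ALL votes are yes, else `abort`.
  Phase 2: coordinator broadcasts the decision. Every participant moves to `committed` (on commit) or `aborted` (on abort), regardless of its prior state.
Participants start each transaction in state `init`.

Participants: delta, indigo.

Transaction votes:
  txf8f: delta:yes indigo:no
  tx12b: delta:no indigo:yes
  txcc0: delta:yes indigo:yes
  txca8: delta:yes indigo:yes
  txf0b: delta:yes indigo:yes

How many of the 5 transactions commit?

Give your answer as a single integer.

Answer: 3

Derivation:
txf8f: no from indigo -> abort (commits=0)
tx12b: no from delta -> abort (commits=0)
txcc0: all yes -> commit (commits=1)
txca8: all yes -> commit (commits=2)
txf0b: all yes -> commit (commits=3)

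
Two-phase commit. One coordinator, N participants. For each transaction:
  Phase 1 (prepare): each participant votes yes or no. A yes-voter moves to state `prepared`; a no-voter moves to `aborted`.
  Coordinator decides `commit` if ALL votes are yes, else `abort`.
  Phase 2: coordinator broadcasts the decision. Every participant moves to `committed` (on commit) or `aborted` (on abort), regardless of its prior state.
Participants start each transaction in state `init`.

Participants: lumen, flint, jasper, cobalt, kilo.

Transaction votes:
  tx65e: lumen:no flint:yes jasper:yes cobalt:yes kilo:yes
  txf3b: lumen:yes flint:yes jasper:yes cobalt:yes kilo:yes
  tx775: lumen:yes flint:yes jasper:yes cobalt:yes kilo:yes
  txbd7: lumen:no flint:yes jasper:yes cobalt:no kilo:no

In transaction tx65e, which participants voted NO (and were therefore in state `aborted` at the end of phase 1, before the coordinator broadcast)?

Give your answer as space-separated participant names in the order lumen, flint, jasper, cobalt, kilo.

Answer: lumen

Derivation:
Txn tx65e phase 1: lumen no -> aborted; flint yes -> prepared; jasper yes -> prepared; cobalt yes -> prepared; kilo yes -> prepared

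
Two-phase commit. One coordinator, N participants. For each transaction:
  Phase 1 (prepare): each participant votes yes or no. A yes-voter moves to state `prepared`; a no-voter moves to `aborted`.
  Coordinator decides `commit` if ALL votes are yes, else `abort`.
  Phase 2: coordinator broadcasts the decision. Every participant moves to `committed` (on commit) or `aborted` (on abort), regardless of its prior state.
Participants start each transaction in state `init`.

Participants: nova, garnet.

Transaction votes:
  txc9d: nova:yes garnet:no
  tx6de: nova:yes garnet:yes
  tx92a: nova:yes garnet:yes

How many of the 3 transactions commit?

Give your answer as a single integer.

Answer: 2

Derivation:
txc9d: no from garnet -> abort (commits=0)
tx6de: all yes -> commit (commits=1)
tx92a: all yes -> commit (commits=2)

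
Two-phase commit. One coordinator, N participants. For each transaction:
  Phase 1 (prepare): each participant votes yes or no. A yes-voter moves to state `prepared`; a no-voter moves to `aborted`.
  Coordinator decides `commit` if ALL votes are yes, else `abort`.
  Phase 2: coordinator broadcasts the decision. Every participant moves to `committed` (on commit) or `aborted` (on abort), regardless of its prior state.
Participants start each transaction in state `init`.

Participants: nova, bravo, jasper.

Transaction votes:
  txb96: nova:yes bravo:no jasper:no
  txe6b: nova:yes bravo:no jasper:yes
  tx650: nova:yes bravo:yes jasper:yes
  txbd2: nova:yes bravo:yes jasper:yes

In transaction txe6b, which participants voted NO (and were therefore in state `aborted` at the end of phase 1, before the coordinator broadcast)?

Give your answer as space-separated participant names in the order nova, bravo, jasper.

Answer: bravo

Derivation:
Txn txe6b phase 1: nova yes -> prepared; bravo no -> aborted; jasper yes -> prepared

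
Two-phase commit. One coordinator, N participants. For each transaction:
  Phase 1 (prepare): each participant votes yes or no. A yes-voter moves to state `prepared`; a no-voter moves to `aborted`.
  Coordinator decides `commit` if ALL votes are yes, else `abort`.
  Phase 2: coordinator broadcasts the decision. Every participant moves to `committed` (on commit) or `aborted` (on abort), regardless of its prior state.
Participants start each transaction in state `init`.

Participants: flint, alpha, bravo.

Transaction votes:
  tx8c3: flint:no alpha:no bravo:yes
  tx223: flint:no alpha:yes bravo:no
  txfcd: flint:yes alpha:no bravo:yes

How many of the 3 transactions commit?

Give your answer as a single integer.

tx8c3: no from flint, alpha -> abort (commits=0)
tx223: no from flint, bravo -> abort (commits=0)
txfcd: no from alpha -> abort (commits=0)

Answer: 0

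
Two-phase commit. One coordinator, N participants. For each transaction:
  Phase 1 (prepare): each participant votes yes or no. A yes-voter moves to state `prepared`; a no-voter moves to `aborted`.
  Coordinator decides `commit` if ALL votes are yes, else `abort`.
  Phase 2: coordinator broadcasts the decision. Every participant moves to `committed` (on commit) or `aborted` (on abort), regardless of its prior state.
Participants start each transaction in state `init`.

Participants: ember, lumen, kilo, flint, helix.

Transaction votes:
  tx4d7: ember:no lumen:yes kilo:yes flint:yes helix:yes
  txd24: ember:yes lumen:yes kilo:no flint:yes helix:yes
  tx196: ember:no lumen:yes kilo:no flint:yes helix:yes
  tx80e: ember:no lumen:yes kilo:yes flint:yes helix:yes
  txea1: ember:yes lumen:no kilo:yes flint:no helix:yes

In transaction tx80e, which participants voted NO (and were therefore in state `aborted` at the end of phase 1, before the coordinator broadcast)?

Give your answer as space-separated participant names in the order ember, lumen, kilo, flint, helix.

Txn tx80e phase 1: ember no -> aborted; lumen yes -> prepared; kilo yes -> prepared; flint yes -> prepared; helix yes -> prepared

Answer: ember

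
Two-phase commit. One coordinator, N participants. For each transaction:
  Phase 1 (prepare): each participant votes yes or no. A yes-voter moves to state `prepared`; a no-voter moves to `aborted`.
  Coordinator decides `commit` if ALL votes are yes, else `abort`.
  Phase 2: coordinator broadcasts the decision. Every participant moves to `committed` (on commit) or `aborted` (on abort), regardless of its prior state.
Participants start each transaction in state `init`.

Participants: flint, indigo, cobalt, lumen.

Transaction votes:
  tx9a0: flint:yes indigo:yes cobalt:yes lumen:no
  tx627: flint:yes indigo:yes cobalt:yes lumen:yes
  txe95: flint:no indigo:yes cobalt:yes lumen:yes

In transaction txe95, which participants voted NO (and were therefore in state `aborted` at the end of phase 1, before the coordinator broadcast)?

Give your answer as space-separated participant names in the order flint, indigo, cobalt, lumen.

Txn txe95 phase 1: flint no -> aborted; indigo yes -> prepared; cobalt yes -> prepared; lumen yes -> prepared

Answer: flint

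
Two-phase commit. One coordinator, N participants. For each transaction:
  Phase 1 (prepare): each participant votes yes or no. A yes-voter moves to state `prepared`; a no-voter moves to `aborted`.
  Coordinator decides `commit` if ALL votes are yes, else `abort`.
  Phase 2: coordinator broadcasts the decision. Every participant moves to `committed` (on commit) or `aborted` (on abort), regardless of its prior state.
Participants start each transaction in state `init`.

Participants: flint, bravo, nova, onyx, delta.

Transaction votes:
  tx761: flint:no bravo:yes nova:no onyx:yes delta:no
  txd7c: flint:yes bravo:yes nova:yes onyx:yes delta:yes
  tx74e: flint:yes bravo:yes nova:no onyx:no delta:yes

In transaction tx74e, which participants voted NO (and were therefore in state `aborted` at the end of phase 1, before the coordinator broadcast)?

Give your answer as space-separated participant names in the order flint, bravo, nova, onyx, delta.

Answer: nova onyx

Derivation:
Txn tx74e phase 1: flint yes -> prepared; bravo yes -> prepared; nova no -> aborted; onyx no -> aborted; delta yes -> prepared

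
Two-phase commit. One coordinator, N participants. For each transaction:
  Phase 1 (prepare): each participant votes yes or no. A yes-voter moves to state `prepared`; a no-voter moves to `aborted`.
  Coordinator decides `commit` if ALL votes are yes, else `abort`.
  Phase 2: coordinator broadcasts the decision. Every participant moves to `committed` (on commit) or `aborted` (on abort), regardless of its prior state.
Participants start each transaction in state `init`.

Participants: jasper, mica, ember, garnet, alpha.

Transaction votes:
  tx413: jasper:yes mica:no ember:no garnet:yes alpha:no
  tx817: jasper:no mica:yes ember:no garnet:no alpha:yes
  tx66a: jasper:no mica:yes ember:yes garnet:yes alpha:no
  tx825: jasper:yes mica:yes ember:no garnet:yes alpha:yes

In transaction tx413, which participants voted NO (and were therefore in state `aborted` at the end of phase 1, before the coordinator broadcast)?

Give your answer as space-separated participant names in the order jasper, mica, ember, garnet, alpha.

Txn tx413 phase 1: jasper yes -> prepared; mica no -> aborted; ember no -> aborted; garnet yes -> prepared; alpha no -> aborted

Answer: mica ember alpha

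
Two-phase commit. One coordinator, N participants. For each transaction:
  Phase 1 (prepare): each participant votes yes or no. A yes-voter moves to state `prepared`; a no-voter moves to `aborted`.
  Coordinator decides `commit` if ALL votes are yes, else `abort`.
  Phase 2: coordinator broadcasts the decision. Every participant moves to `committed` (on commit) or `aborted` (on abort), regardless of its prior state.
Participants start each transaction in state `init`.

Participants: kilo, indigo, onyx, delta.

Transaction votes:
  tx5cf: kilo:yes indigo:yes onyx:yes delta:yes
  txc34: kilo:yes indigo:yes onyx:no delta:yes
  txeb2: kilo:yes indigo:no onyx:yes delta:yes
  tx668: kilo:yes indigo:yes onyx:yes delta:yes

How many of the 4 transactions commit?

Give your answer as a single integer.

Answer: 2

Derivation:
tx5cf: all yes -> commit (commits=1)
txc34: no from onyx -> abort (commits=1)
txeb2: no from indigo -> abort (commits=1)
tx668: all yes -> commit (commits=2)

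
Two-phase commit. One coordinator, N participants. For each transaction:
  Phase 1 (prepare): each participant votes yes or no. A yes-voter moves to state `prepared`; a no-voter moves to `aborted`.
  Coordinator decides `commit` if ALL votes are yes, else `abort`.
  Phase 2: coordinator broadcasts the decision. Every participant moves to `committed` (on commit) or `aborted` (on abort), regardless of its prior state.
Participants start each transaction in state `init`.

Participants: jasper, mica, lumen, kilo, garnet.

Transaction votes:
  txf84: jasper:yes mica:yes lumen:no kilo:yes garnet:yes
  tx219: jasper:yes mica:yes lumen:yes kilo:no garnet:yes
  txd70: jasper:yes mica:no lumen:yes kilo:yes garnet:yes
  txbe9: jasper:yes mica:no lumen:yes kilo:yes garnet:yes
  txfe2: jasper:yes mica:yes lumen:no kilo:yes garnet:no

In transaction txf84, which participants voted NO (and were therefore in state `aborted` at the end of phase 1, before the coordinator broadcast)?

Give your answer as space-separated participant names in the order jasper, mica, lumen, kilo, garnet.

Answer: lumen

Derivation:
Txn txf84 phase 1: jasper yes -> prepared; mica yes -> prepared; lumen no -> aborted; kilo yes -> prepared; garnet yes -> prepared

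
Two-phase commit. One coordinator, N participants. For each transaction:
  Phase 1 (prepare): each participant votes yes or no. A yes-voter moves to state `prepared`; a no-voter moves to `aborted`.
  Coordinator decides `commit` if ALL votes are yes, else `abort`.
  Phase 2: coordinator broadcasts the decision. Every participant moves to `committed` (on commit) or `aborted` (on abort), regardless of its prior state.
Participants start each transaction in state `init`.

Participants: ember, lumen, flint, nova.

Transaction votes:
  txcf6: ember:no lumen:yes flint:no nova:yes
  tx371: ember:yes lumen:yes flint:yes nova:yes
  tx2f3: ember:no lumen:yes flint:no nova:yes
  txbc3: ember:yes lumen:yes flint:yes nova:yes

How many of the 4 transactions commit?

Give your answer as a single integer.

txcf6: no from ember, flint -> abort (commits=0)
tx371: all yes -> commit (commits=1)
tx2f3: no from ember, flint -> abort (commits=1)
txbc3: all yes -> commit (commits=2)

Answer: 2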